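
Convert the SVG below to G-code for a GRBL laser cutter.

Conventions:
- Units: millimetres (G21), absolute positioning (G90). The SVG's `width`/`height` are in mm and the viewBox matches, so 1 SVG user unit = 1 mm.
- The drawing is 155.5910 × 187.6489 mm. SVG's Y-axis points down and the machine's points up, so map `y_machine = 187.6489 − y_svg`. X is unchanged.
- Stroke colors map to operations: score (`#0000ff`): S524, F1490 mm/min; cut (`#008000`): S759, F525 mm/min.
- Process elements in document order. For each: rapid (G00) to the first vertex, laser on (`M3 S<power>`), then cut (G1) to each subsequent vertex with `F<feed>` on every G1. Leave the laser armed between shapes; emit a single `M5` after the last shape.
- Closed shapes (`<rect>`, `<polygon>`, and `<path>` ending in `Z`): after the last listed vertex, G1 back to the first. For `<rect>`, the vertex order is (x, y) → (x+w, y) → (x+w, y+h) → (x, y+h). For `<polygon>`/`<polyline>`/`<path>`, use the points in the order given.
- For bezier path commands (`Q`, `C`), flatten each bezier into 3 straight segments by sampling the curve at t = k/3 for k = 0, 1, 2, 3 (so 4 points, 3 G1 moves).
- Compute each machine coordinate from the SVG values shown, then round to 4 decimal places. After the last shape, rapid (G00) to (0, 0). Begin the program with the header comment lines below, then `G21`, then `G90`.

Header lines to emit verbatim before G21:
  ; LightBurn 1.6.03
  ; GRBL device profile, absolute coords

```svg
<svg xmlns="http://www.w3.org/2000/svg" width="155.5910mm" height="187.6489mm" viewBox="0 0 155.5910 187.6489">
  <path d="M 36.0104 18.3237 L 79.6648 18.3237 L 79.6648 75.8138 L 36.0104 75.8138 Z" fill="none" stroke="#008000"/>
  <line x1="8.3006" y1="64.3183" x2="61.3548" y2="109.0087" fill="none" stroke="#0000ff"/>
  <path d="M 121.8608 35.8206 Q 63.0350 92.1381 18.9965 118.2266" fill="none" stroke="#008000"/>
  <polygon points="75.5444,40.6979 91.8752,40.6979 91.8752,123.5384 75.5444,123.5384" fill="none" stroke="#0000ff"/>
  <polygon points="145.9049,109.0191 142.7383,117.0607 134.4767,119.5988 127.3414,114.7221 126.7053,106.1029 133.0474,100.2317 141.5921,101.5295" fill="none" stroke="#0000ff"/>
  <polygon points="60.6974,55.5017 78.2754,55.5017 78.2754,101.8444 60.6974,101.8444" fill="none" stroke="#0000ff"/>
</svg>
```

1 u = 1 mm; y_m = 187.6489 − y.

[1] `<path>` rectangle, #008000→cut S759 F525: (36.0104,169.3252) → (79.6648,169.3252) → (79.6648,111.8351) → (36.0104,111.8351) → (36.0104,169.3252) (closed)

[2] `<line>` line segment, #0000ff→score S524 F1490: (8.3006,123.3306) → (61.3548,78.6402)

[3] `<path>` quadratic bezier, #008000→cut S759 F525: (121.8608,151.8283) → (84.2866,117.6421) → (49.9985,90.1734) → (18.9965,69.4223)

[4] `<polygon>` rectangle, #0000ff→score S524 F1490: (75.5444,146.9510) → (91.8752,146.9510) → (91.8752,64.1105) → (75.5444,64.1105) → (75.5444,146.9510) (closed)

[5] `<polygon>` regular polygon, #0000ff→score S524 F1490: (145.9049,78.6298) → (142.7383,70.5882) → (134.4767,68.0501) → (127.3414,72.9268) → (126.7053,81.5460) → (133.0474,87.4172) → (141.5921,86.1194) → (145.9049,78.6298) (closed)

[6] `<polygon>` rectangle, #0000ff→score S524 F1490: (60.6974,132.1472) → (78.2754,132.1472) → (78.2754,85.8045) → (60.6974,85.8045) → (60.6974,132.1472) (closed)

; LightBurn 1.6.03
; GRBL device profile, absolute coords
G21
G90
G00 X36.0104 Y169.3252
M3 S759
G1 X79.6648 Y169.3252 F525
G1 X79.6648 Y111.8351 F525
G1 X36.0104 Y111.8351 F525
G1 X36.0104 Y169.3252 F525
G00 X8.3006 Y123.3306
M3 S524
G1 X61.3548 Y78.6402 F1490
G00 X121.8608 Y151.8283
M3 S759
G1 X84.2866 Y117.6421 F525
G1 X49.9985 Y90.1734 F525
G1 X18.9965 Y69.4223 F525
G00 X75.5444 Y146.9510
M3 S524
G1 X91.8752 Y146.9510 F1490
G1 X91.8752 Y64.1105 F1490
G1 X75.5444 Y64.1105 F1490
G1 X75.5444 Y146.9510 F1490
G00 X145.9049 Y78.6298
M3 S524
G1 X142.7383 Y70.5882 F1490
G1 X134.4767 Y68.0501 F1490
G1 X127.3414 Y72.9268 F1490
G1 X126.7053 Y81.5460 F1490
G1 X133.0474 Y87.4172 F1490
G1 X141.5921 Y86.1194 F1490
G1 X145.9049 Y78.6298 F1490
G00 X60.6974 Y132.1472
M3 S524
G1 X78.2754 Y132.1472 F1490
G1 X78.2754 Y85.8045 F1490
G1 X60.6974 Y85.8045 F1490
G1 X60.6974 Y132.1472 F1490
M5
G00 X0.0000 Y0.0000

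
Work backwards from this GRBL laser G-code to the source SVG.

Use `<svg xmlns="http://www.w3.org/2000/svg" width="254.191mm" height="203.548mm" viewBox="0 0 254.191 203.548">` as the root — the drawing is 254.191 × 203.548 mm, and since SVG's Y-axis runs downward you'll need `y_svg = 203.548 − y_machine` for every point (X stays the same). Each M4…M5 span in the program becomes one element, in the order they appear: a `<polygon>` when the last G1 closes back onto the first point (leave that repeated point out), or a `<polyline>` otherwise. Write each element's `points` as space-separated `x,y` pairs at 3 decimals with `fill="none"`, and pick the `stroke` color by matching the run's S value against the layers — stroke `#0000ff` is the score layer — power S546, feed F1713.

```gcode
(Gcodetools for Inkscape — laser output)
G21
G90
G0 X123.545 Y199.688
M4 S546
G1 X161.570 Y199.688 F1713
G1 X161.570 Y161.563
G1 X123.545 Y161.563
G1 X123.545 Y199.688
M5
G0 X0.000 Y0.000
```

y_svg = 203.548 − y_m. Every run uses S546, so all elements get stroke `#0000ff` (score).

[1] closed run; points: 123.545,3.860 161.570,3.860 161.570,41.985 123.545,41.985

<svg xmlns="http://www.w3.org/2000/svg" width="254.191mm" height="203.548mm" viewBox="0 0 254.191 203.548">
  <polygon points="123.545,3.860 161.570,3.860 161.570,41.985 123.545,41.985" fill="none" stroke="#0000ff"/>
</svg>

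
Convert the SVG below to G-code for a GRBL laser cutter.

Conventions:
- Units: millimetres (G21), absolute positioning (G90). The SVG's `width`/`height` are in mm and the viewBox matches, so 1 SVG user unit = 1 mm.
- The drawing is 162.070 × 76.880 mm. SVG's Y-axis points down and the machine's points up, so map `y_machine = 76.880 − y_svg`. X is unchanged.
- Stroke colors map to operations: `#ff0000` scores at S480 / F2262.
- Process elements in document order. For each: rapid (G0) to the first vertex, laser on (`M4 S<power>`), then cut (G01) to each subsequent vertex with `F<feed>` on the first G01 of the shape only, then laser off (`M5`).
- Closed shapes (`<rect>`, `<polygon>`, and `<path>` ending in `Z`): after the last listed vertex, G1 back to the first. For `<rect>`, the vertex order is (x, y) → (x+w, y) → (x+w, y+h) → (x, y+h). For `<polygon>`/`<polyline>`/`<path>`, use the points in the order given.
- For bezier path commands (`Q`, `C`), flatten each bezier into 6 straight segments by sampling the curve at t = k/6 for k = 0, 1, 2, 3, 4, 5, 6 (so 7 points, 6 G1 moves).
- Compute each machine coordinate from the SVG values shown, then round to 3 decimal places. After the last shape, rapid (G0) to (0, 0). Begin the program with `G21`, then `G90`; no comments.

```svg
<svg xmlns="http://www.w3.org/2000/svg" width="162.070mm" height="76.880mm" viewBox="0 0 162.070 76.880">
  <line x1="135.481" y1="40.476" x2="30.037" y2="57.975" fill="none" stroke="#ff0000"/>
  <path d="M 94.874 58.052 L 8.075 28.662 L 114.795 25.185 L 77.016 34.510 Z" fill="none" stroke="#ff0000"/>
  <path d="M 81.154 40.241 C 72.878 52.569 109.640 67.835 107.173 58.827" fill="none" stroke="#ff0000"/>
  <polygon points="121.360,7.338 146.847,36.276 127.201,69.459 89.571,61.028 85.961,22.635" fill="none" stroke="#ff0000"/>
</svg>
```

G21
G90
G0 X135.481 Y36.404
M4 S480
G01 X30.037 Y18.905 F2262
M5
G0 X94.874 Y18.828
M4 S480
G01 X8.075 Y48.218 F2262
G01 X114.795 Y51.695
G01 X77.016 Y42.370
G01 X94.874 Y18.828
M5
G0 X81.154 Y36.639
M4 S480
G01 X80.379 Y30.356 F2262
G01 X84.770 Y24.340
G01 X91.985 Y19.345
G01 X99.685 Y16.128
G01 X105.528 Y15.446
G01 X107.173 Y18.053
M5
G0 X121.360 Y69.542
M4 S480
G01 X146.847 Y40.604 F2262
G01 X127.201 Y7.421
G01 X89.571 Y15.852
G01 X85.961 Y54.245
G01 X121.360 Y69.542
M5
G0 X0.000 Y0.000

Since the viewBox matches the mm dimensions, user units are millimetres directly. The only transform is the Y-flip y_m = 76.880 − y_svg.

Shape 1 is a line segment drawn with `<line>`. Its stroke #ff0000 means score at S480, F2262. After flipping Y the toolpath is (135.481,36.404) → (30.037,18.905).

Shape 2 is a closed polygon drawn with `<path>`. Its stroke #ff0000 means score at S480, F2262. After flipping Y the toolpath is (94.874,18.828) → (8.075,48.218) → (114.795,51.695) → (77.016,42.370) → (94.874,18.828), returning to the start.

Shape 3 is a cubic bezier drawn with `<path>`. Its stroke #ff0000 means score at S480, F2262. After flipping Y the toolpath is (81.154,36.639) → (80.379,30.356) → (84.770,24.340) → (91.985,19.345) → (99.685,16.128) → (105.528,15.446) → (107.173,18.053).

Shape 4 is a regular polygon drawn with `<polygon>`. Its stroke #ff0000 means score at S480, F2262. After flipping Y the toolpath is (121.360,69.542) → (146.847,40.604) → (127.201,7.421) → (89.571,15.852) → (85.961,54.245) → (121.360,69.542), returning to the start.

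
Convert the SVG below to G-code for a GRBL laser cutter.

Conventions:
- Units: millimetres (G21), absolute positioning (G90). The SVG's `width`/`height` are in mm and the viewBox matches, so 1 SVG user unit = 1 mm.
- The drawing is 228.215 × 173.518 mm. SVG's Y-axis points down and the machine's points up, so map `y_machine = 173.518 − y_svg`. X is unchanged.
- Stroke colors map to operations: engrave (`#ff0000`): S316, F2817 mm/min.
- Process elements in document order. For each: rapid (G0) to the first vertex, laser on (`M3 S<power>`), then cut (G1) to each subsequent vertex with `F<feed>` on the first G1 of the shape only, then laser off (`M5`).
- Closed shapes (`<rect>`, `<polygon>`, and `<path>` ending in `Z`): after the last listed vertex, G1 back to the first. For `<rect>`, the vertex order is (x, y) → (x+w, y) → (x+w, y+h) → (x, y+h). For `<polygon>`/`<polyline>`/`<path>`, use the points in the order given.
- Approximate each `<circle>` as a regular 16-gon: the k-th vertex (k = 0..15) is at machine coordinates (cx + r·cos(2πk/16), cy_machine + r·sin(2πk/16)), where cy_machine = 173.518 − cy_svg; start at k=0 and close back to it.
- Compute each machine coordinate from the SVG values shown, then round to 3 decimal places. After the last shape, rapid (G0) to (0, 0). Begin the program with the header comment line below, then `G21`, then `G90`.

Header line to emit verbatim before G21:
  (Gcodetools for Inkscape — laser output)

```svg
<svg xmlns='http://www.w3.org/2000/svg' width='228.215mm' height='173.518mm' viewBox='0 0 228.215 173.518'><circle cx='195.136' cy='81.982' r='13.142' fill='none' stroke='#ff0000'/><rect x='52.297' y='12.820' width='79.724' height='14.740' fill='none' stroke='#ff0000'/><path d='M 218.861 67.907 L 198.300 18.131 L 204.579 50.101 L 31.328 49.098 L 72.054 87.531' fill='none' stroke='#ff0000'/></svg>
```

viewBox `0 0 228.215 173.518` with mm width/height → 1 unit = 1 mm. Flip: y_m = 173.518 − y_svg.

**Shape 1** — `<circle>` circle, stroke `#ff0000` → engrave (S316, F2817). Machine vertices: (208.278,91.536) → (207.278,96.565) → (204.429,100.829) → (200.165,103.678) → (195.136,104.678) → (190.107,103.678) → (185.843,100.829) → (182.994,96.565) → (181.994,91.536) → (182.994,86.507) → (185.843,82.243) → (190.107,79.394) → (195.136,78.394) → (200.165,79.394) → (204.429,82.243) → (207.278,86.507) → (208.278,91.536). Closed: final G1 returns to the first vertex.

**Shape 2** — `<rect>` rectangle, stroke `#ff0000` → engrave (S316, F2817). Machine vertices: (52.297,160.698) → (132.021,160.698) → (132.021,145.958) → (52.297,145.958) → (52.297,160.698). Closed: final G1 returns to the first vertex.

**Shape 3** — `<path>` open polyline, stroke `#ff0000` → engrave (S316, F2817). Machine vertices: (218.861,105.611) → (198.300,155.387) → (204.579,123.417) → (31.328,124.420) → (72.054,85.987). Open path.

(Gcodetools for Inkscape — laser output)
G21
G90
G0 X208.278 Y91.536
M3 S316
G1 X207.278 Y96.565 F2817
G1 X204.429 Y100.829
G1 X200.165 Y103.678
G1 X195.136 Y104.678
G1 X190.107 Y103.678
G1 X185.843 Y100.829
G1 X182.994 Y96.565
G1 X181.994 Y91.536
G1 X182.994 Y86.507
G1 X185.843 Y82.243
G1 X190.107 Y79.394
G1 X195.136 Y78.394
G1 X200.165 Y79.394
G1 X204.429 Y82.243
G1 X207.278 Y86.507
G1 X208.278 Y91.536
M5
G0 X52.297 Y160.698
M3 S316
G1 X132.021 Y160.698 F2817
G1 X132.021 Y145.958
G1 X52.297 Y145.958
G1 X52.297 Y160.698
M5
G0 X218.861 Y105.611
M3 S316
G1 X198.300 Y155.387 F2817
G1 X204.579 Y123.417
G1 X31.328 Y124.420
G1 X72.054 Y85.987
M5
G0 X0.000 Y0.000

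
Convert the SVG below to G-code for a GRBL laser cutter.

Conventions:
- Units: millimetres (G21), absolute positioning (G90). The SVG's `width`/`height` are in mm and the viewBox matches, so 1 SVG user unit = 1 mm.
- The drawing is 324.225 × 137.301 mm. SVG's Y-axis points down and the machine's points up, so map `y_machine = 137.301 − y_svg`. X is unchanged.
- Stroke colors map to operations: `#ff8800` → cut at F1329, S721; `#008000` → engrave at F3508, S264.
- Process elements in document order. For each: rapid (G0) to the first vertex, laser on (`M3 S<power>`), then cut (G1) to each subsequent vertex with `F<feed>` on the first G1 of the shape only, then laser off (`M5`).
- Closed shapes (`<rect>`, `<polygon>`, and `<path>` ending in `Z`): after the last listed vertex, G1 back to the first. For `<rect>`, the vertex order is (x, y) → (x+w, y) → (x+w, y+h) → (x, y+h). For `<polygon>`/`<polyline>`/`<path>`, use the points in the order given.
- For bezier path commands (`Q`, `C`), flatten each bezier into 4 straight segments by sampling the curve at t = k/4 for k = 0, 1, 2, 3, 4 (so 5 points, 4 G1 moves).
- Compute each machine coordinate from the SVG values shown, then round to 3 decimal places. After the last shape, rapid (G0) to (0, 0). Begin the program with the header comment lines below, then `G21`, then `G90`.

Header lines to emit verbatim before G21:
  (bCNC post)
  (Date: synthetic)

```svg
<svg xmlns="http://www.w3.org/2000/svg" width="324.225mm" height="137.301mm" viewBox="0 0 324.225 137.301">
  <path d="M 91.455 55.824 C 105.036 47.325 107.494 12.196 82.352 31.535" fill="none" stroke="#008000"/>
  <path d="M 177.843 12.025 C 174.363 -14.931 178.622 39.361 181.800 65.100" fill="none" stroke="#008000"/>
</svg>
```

Since the viewBox matches the mm dimensions, user units are millimetres directly. The only transform is the Y-flip y_m = 137.301 − y_svg.

Shape 1 is a cubic bezier drawn with `<path>`. Its stroke #008000 means engrave at S264, F3508. After flipping Y the toolpath is (91.455,81.477) → (99.298,91.577) → (101.425,104.061) → (96.291,111.325) → (82.352,105.766).

Shape 2 is a cubic bezier drawn with `<path>`. Its stroke #008000 means engrave at S264, F3508. After flipping Y the toolpath is (177.843,125.276) → (176.546,131.975) → (177.325,118.499) → (179.352,95.143) → (181.800,72.201).

(bCNC post)
(Date: synthetic)
G21
G90
G0 X91.455 Y81.477
M3 S264
G1 X99.298 Y91.577 F3508
G1 X101.425 Y104.061
G1 X96.291 Y111.325
G1 X82.352 Y105.766
M5
G0 X177.843 Y125.276
M3 S264
G1 X176.546 Y131.975 F3508
G1 X177.325 Y118.499
G1 X179.352 Y95.143
G1 X181.800 Y72.201
M5
G0 X0.000 Y0.000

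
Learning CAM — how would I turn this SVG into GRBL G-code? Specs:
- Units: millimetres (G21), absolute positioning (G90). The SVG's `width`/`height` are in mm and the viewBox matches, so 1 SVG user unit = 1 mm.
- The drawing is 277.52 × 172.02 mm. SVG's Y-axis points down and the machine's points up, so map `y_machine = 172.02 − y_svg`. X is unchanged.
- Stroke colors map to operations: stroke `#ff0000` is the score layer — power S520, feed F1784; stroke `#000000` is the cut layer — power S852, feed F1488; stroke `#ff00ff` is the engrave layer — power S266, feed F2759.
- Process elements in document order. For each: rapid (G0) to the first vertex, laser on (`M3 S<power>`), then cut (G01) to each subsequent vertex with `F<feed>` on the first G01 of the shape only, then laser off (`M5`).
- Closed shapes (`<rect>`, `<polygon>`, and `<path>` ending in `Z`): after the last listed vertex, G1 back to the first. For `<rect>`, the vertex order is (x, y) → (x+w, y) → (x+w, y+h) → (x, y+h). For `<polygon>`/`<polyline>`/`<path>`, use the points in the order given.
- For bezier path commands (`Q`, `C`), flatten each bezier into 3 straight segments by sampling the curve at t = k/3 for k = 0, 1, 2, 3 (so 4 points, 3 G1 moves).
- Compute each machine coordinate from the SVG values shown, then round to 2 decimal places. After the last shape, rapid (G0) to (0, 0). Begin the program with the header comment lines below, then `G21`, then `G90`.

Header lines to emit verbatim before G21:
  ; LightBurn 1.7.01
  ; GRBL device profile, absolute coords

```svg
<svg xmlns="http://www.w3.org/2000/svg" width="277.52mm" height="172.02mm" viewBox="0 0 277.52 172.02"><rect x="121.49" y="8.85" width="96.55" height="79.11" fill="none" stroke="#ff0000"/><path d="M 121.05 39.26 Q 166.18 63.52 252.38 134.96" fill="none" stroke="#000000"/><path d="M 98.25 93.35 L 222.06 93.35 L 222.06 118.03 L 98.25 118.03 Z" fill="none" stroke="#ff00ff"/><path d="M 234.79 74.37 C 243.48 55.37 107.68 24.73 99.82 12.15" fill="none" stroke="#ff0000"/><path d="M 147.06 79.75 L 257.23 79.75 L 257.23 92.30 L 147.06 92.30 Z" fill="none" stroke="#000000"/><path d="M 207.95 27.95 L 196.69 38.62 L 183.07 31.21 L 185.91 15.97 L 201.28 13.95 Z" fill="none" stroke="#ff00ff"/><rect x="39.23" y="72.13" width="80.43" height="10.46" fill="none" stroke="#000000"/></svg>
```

; LightBurn 1.7.01
; GRBL device profile, absolute coords
G21
G90
G0 X121.49 Y163.17
M3 S520
G01 X218.04 Y163.17 F1784
G01 X218.04 Y84.06
G01 X121.49 Y84.06
G01 X121.49 Y163.17
M5
G0 X121.05 Y132.76
M3 S852
G01 X155.70 Y111.34 F1488
G01 X199.48 Y79.44
G01 X252.38 Y37.06
M5
G0 X98.25 Y78.67
M3 S266
G01 X222.06 Y78.67 F2759
G01 X222.06 Y53.99
G01 X98.25 Y53.99
G01 X98.25 Y78.67
M5
G0 X234.79 Y97.65
M3 S520
G01 X205.41 Y119.43 F1784
G01 X140.24 Y142.37
G01 X99.82 Y159.87
M5
G0 X147.06 Y92.27
M3 S852
G01 X257.23 Y92.27 F1488
G01 X257.23 Y79.72
G01 X147.06 Y79.72
G01 X147.06 Y92.27
M5
G0 X207.95 Y144.07
M3 S266
G01 X196.69 Y133.40 F2759
G01 X183.07 Y140.81
G01 X185.91 Y156.05
G01 X201.28 Y158.07
G01 X207.95 Y144.07
M5
G0 X39.23 Y99.89
M3 S852
G01 X119.66 Y99.89 F1488
G01 X119.66 Y89.43
G01 X39.23 Y89.43
G01 X39.23 Y99.89
M5
G0 X0.00 Y0.00

viewBox `0 0 277.52 172.02` with mm width/height → 1 unit = 1 mm. Flip: y_m = 172.02 − y_svg.

**Shape 1** — `<rect>` rectangle, stroke `#ff0000` → score (S520, F1784). Machine vertices: (121.49,163.17) → (218.04,163.17) → (218.04,84.06) → (121.49,84.06) → (121.49,163.17). Closed: final G1 returns to the first vertex.

**Shape 2** — `<path>` quadratic bezier, stroke `#000000` → cut (S852, F1488). Control points (SVG): P0=(121.05,39.26), P1=(166.18,63.52), P2=(252.38,134.96); sampled at t=k/3. Machine vertices: (121.05,132.76) → (155.70,111.34) → (199.48,79.44) → (252.38,37.06). Open path.

**Shape 3** — `<path>` rectangle, stroke `#ff00ff` → engrave (S266, F2759). Machine vertices: (98.25,78.67) → (222.06,78.67) → (222.06,53.99) → (98.25,53.99) → (98.25,78.67). Closed: final G1 returns to the first vertex.

**Shape 4** — `<path>` cubic bezier, stroke `#ff0000` → score (S520, F1784). Control points (SVG): P0=(234.79,74.37), P1=(243.48,55.37), P2=(107.68,24.73), P3=(99.82,12.15); sampled at t=k/3. Machine vertices: (234.79,97.65) → (205.41,119.43) → (140.24,142.37) → (99.82,159.87). Open path.

**Shape 5** — `<path>` rectangle, stroke `#000000` → cut (S852, F1488). Machine vertices: (147.06,92.27) → (257.23,92.27) → (257.23,79.72) → (147.06,79.72) → (147.06,92.27). Closed: final G1 returns to the first vertex.

**Shape 6** — `<path>` regular polygon, stroke `#ff00ff` → engrave (S266, F2759). Machine vertices: (207.95,144.07) → (196.69,133.40) → (183.07,140.81) → (185.91,156.05) → (201.28,158.07) → (207.95,144.07). Closed: final G1 returns to the first vertex.

**Shape 7** — `<rect>` rectangle, stroke `#000000` → cut (S852, F1488). Machine vertices: (39.23,99.89) → (119.66,99.89) → (119.66,89.43) → (39.23,89.43) → (39.23,99.89). Closed: final G1 returns to the first vertex.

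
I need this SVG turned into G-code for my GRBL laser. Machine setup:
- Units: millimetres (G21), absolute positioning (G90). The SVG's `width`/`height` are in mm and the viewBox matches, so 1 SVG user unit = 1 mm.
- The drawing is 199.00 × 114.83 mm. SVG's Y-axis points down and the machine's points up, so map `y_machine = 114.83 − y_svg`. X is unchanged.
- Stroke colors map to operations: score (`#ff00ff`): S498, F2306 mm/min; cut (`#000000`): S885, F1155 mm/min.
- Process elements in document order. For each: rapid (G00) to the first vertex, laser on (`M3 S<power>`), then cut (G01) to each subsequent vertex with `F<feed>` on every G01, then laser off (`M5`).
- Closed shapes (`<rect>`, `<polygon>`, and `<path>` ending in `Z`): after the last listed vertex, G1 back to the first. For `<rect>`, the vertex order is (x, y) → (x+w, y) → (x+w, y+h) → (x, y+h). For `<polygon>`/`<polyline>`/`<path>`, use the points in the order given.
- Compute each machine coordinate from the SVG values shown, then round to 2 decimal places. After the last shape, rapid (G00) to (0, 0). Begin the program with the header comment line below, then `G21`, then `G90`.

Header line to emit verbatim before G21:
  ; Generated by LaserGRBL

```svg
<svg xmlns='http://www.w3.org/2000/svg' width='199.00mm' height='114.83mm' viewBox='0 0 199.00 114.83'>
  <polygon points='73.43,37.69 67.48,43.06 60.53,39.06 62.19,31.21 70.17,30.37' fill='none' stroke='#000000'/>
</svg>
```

Since the viewBox matches the mm dimensions, user units are millimetres directly. The only transform is the Y-flip y_m = 114.83 − y_svg.

Shape 1 is a regular polygon drawn with `<polygon>`. Its stroke #000000 means cut at S885, F1155. After flipping Y the toolpath is (73.43,77.14) → (67.48,71.77) → (60.53,75.77) → (62.19,83.62) → (70.17,84.46) → (73.43,77.14), returning to the start.

; Generated by LaserGRBL
G21
G90
G00 X73.43 Y77.14
M3 S885
G01 X67.48 Y71.77 F1155
G01 X60.53 Y75.77 F1155
G01 X62.19 Y83.62 F1155
G01 X70.17 Y84.46 F1155
G01 X73.43 Y77.14 F1155
M5
G00 X0.00 Y0.00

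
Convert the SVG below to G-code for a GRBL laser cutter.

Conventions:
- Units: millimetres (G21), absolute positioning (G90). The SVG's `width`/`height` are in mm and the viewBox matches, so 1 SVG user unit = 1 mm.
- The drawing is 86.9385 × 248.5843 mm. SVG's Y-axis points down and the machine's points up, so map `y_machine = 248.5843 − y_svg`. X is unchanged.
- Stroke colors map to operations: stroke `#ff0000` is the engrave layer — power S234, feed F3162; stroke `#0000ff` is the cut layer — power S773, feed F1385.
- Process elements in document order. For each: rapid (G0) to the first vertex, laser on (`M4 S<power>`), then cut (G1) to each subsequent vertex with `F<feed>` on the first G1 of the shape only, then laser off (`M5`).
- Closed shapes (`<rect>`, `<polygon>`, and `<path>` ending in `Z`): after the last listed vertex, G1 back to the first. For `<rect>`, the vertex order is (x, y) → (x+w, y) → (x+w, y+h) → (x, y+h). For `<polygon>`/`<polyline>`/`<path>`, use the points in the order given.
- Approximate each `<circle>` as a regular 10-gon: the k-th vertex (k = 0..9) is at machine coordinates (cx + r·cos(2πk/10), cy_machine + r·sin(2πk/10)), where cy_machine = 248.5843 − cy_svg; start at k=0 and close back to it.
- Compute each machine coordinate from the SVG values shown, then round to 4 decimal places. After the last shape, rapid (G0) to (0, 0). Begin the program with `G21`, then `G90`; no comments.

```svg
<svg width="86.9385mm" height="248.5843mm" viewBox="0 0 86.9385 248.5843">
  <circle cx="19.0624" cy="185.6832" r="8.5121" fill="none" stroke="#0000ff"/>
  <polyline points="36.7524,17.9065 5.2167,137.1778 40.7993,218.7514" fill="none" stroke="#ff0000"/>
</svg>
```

G21
G90
G0 X27.5745 Y62.9011
M4 S773
G1 X25.9488 Y67.9044 F1385
G1 X21.6928 Y70.9966
G1 X16.4320 Y70.9966
G1 X12.1760 Y67.9044
G1 X10.5503 Y62.9011
G1 X12.1760 Y57.8978
G1 X16.4320 Y54.8056
G1 X21.6928 Y54.8056
G1 X25.9488 Y57.8978
G1 X27.5745 Y62.9011
M5
G0 X36.7524 Y230.6778
M4 S234
G1 X5.2167 Y111.4065 F3162
G1 X40.7993 Y29.8329
M5
G0 X0.0000 Y0.0000

viewBox `0 0 86.9385 248.5843` with mm width/height → 1 unit = 1 mm. Flip: y_m = 248.5843 − y_svg.

**Shape 1** — `<circle>` circle, stroke `#0000ff` → cut (S773, F1385). Machine vertices: (27.5745,62.9011) → (25.9488,67.9044) → (21.6928,70.9966) → (16.4320,70.9966) → (12.1760,67.9044) → (10.5503,62.9011) → (12.1760,57.8978) → (16.4320,54.8056) → (21.6928,54.8056) → (25.9488,57.8978) → (27.5745,62.9011). Closed: final G1 returns to the first vertex.

**Shape 2** — `<polyline>` open polyline, stroke `#ff0000` → engrave (S234, F3162). Machine vertices: (36.7524,230.6778) → (5.2167,111.4065) → (40.7993,29.8329). Open path.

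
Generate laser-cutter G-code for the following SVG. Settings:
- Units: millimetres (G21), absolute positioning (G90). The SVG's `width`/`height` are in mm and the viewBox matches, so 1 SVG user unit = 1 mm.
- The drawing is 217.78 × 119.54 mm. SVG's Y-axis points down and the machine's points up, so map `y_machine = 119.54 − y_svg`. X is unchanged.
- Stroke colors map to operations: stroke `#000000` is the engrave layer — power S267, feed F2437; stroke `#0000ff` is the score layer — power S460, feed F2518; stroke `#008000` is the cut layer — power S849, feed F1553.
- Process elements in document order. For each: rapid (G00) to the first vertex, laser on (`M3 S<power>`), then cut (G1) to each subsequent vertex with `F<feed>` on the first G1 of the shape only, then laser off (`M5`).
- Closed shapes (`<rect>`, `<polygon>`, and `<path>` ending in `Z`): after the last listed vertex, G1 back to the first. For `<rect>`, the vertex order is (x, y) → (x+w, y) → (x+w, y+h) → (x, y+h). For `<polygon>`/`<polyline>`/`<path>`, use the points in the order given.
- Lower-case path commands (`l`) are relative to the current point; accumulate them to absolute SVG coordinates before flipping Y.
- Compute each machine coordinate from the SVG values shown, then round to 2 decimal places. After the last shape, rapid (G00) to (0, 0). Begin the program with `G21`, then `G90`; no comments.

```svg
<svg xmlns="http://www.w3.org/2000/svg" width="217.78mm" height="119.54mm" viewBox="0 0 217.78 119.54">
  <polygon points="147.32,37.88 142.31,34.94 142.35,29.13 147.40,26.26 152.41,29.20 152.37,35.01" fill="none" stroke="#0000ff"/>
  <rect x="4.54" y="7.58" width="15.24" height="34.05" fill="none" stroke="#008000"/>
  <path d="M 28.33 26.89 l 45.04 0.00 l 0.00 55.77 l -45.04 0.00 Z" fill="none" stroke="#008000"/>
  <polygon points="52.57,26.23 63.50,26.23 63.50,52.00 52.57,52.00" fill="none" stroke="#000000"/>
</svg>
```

G21
G90
G00 X147.32 Y81.66
M3 S460
G1 X142.31 Y84.60 F2518
G1 X142.35 Y90.41
G1 X147.40 Y93.28
G1 X152.41 Y90.34
G1 X152.37 Y84.53
G1 X147.32 Y81.66
M5
G00 X4.54 Y111.96
M3 S849
G1 X19.78 Y111.96 F1553
G1 X19.78 Y77.91
G1 X4.54 Y77.91
G1 X4.54 Y111.96
M5
G00 X28.33 Y92.65
M3 S849
G1 X73.37 Y92.65 F1553
G1 X73.37 Y36.88
G1 X28.33 Y36.88
G1 X28.33 Y92.65
M5
G00 X52.57 Y93.31
M3 S267
G1 X63.50 Y93.31 F2437
G1 X63.50 Y67.54
G1 X52.57 Y67.54
G1 X52.57 Y93.31
M5
G00 X0.00 Y0.00

Since the viewBox matches the mm dimensions, user units are millimetres directly. The only transform is the Y-flip y_m = 119.54 − y_svg.

Shape 1 is a regular polygon drawn with `<polygon>`. Its stroke #0000ff means score at S460, F2518. After flipping Y the toolpath is (147.32,81.66) → (142.31,84.60) → (142.35,90.41) → (147.40,93.28) → (152.41,90.34) → (152.37,84.53) → (147.32,81.66), returning to the start.

Shape 2 is a rectangle drawn with `<rect>`. Its stroke #008000 means cut at S849, F1553. After flipping Y the toolpath is (4.54,111.96) → (19.78,111.96) → (19.78,77.91) → (4.54,77.91) → (4.54,111.96), returning to the start.

Shape 3 is a rectangle drawn with `<path>`. Its stroke #008000 means cut at S849, F1553. After flipping Y the toolpath is (28.33,92.65) → (73.37,92.65) → (73.37,36.88) → (28.33,36.88) → (28.33,92.65), returning to the start.

Shape 4 is a rectangle drawn with `<polygon>`. Its stroke #000000 means engrave at S267, F2437. After flipping Y the toolpath is (52.57,93.31) → (63.50,93.31) → (63.50,67.54) → (52.57,67.54) → (52.57,93.31), returning to the start.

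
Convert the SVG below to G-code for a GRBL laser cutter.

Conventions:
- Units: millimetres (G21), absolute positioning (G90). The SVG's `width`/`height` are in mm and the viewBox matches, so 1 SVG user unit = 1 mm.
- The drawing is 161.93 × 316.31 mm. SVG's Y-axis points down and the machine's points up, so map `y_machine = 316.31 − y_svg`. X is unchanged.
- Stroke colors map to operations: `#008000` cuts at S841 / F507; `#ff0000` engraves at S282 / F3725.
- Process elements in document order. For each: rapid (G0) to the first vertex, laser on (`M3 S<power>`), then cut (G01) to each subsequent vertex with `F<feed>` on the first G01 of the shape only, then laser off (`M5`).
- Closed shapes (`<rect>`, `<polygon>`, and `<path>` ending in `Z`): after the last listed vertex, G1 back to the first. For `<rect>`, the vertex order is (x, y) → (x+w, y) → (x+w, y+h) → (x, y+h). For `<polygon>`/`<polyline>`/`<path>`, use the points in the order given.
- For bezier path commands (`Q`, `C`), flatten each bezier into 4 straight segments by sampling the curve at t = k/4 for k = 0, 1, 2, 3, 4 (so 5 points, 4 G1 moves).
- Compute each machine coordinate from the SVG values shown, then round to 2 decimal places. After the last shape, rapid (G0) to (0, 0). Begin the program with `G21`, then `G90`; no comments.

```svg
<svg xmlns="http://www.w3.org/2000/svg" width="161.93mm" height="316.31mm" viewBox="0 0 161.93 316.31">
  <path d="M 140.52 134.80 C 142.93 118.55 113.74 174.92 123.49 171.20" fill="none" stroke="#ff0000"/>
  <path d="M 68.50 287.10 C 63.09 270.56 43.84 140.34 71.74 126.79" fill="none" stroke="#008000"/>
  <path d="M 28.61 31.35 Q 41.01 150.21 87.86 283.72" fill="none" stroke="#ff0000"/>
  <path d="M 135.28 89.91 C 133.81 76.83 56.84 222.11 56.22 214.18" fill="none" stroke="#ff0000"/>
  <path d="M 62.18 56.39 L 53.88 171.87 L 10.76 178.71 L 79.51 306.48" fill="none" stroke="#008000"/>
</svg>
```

Since the viewBox matches the mm dimensions, user units are millimetres directly. The only transform is the Y-flip y_m = 316.31 − y_svg.

Shape 1 is a cubic bezier drawn with `<path>`. Its stroke #ff0000 means engrave at S282, F3725. After flipping Y the toolpath is (140.52,181.51) → (137.50,182.15) → (129.25,168.01) → (122.38,151.51) → (123.49,145.11).

Shape 2 is a cubic bezier drawn with `<path>`. Its stroke #008000 means cut at S841, F507. After flipping Y the toolpath is (68.50,29.21) → (62.80,59.33) → (57.63,110.49) → (58.70,161.08) → (71.74,189.52).

Shape 3 is a quadratic bezier drawn with `<path>`. Its stroke #ff0000 means engrave at S282, F3725. After flipping Y the toolpath is (28.61,284.96) → (36.96,224.61) → (49.62,162.44) → (66.59,98.43) → (87.86,32.59).

Shape 4 is a cubic bezier drawn with `<path>`. Its stroke #ff0000 means engrave at S282, F3725. After flipping Y the toolpath is (135.28,226.40) → (122.39,211.39) → (95.43,166.20) → (68.63,120.04) → (56.22,102.13).

Shape 5 is a open polyline drawn with `<path>`. Its stroke #008000 means cut at S841, F507. After flipping Y the toolpath is (62.18,259.92) → (53.88,144.44) → (10.76,137.60) → (79.51,9.83).

G21
G90
G0 X140.52 Y181.51
M3 S282
G01 X137.50 Y182.15 F3725
G01 X129.25 Y168.01
G01 X122.38 Y151.51
G01 X123.49 Y145.11
M5
G0 X68.50 Y29.21
M3 S841
G01 X62.80 Y59.33 F507
G01 X57.63 Y110.49
G01 X58.70 Y161.08
G01 X71.74 Y189.52
M5
G0 X28.61 Y284.96
M3 S282
G01 X36.96 Y224.61 F3725
G01 X49.62 Y162.44
G01 X66.59 Y98.43
G01 X87.86 Y32.59
M5
G0 X135.28 Y226.40
M3 S282
G01 X122.39 Y211.39 F3725
G01 X95.43 Y166.20
G01 X68.63 Y120.04
G01 X56.22 Y102.13
M5
G0 X62.18 Y259.92
M3 S841
G01 X53.88 Y144.44 F507
G01 X10.76 Y137.60
G01 X79.51 Y9.83
M5
G0 X0.00 Y0.00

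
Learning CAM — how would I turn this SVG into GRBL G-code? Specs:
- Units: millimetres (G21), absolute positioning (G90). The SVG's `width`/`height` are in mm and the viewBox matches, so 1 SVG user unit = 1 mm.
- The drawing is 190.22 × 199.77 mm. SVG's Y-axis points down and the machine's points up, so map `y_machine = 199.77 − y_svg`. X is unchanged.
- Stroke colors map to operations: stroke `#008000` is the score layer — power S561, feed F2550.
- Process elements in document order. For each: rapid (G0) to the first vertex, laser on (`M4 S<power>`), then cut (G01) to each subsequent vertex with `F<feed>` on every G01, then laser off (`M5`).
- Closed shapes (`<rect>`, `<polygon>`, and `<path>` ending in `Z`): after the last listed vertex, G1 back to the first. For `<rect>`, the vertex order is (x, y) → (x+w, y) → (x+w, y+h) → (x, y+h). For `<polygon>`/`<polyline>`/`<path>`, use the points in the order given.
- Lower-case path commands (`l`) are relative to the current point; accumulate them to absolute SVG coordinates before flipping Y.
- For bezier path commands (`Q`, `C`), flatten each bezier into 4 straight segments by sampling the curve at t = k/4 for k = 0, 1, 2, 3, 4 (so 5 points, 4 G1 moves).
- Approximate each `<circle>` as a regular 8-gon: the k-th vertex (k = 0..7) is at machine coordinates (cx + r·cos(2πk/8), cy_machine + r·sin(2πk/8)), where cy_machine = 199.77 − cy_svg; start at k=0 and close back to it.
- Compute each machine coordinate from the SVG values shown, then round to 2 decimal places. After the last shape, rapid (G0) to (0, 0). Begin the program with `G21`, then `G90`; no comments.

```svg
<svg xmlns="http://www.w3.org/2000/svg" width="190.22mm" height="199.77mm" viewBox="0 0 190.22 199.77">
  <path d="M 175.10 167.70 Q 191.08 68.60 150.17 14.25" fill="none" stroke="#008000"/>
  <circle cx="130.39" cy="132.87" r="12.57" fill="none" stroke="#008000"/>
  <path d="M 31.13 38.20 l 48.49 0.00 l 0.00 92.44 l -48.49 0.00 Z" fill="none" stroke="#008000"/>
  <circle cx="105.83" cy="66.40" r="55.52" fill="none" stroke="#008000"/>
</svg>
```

Since the viewBox matches the mm dimensions, user units are millimetres directly. The only transform is the Y-flip y_m = 199.77 − y_svg.

Shape 1 is a quadratic bezier drawn with `<path>`. Its stroke #008000 means score at S561, F2550. After flipping Y the toolpath is (175.10,32.07) → (179.53,78.82) → (176.86,119.98) → (167.07,155.55) → (150.17,185.52).

Shape 2 is a circle drawn with `<circle>`. Its stroke #008000 means score at S561, F2550. After flipping Y the toolpath is (142.96,66.90) → (139.28,75.79) → (130.39,79.47) → (121.50,75.79) → (117.82,66.90) → (121.50,58.01) → (130.39,54.33) → (139.28,58.01) → (142.96,66.90), returning to the start.

Shape 3 is a rectangle drawn with `<path>`. Its stroke #008000 means score at S561, F2550. After flipping Y the toolpath is (31.13,161.57) → (79.62,161.57) → (79.62,69.13) → (31.13,69.13) → (31.13,161.57), returning to the start.

Shape 4 is a circle drawn with `<circle>`. Its stroke #008000 means score at S561, F2550. After flipping Y the toolpath is (161.35,133.37) → (145.09,172.63) → (105.83,188.89) → (66.57,172.63) → (50.31,133.37) → (66.57,94.11) → (105.83,77.85) → (145.09,94.11) → (161.35,133.37), returning to the start.

G21
G90
G0 X175.10 Y32.07
M4 S561
G01 X179.53 Y78.82 F2550
G01 X176.86 Y119.98 F2550
G01 X167.07 Y155.55 F2550
G01 X150.17 Y185.52 F2550
M5
G0 X142.96 Y66.90
M4 S561
G01 X139.28 Y75.79 F2550
G01 X130.39 Y79.47 F2550
G01 X121.50 Y75.79 F2550
G01 X117.82 Y66.90 F2550
G01 X121.50 Y58.01 F2550
G01 X130.39 Y54.33 F2550
G01 X139.28 Y58.01 F2550
G01 X142.96 Y66.90 F2550
M5
G0 X31.13 Y161.57
M4 S561
G01 X79.62 Y161.57 F2550
G01 X79.62 Y69.13 F2550
G01 X31.13 Y69.13 F2550
G01 X31.13 Y161.57 F2550
M5
G0 X161.35 Y133.37
M4 S561
G01 X145.09 Y172.63 F2550
G01 X105.83 Y188.89 F2550
G01 X66.57 Y172.63 F2550
G01 X50.31 Y133.37 F2550
G01 X66.57 Y94.11 F2550
G01 X105.83 Y77.85 F2550
G01 X145.09 Y94.11 F2550
G01 X161.35 Y133.37 F2550
M5
G0 X0.00 Y0.00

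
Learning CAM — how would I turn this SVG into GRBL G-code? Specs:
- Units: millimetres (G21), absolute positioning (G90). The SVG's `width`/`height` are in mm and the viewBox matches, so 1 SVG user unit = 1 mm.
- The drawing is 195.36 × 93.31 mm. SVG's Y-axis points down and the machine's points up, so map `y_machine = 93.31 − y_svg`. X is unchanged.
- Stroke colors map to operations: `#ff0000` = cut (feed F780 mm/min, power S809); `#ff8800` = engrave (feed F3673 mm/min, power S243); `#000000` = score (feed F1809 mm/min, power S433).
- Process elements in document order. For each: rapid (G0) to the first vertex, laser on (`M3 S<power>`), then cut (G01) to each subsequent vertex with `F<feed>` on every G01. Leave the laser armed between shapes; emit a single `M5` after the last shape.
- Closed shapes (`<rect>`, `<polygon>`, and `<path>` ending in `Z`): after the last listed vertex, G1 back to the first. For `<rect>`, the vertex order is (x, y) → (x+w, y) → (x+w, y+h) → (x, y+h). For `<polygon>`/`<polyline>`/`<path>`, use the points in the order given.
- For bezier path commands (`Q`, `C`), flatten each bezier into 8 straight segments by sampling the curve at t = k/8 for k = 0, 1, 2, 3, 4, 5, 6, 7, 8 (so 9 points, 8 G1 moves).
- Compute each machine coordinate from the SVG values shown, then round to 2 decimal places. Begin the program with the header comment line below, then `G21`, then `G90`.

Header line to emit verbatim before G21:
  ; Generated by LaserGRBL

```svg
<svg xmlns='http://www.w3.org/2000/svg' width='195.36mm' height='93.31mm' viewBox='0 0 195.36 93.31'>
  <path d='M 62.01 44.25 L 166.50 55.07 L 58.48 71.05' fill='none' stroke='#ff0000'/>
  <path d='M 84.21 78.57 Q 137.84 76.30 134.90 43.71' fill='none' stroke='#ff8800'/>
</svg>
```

viewBox `0 0 195.36 93.31` with mm width/height → 1 unit = 1 mm. Flip: y_m = 93.31 − y_svg.

**Shape 1** — `<path>` open polyline, stroke `#ff0000` → cut (S809, F780). Machine vertices: (62.01,49.06) → (166.50,38.24) → (58.48,22.26). Open path.

**Shape 2** — `<path>` quadratic bezier, stroke `#ff8800` → engrave (S243, F3673). Control points (SVG): P0=(84.21,78.57), P1=(137.84,76.30), P2=(134.90,43.71); sampled at t=k/8. Machine vertices: (84.21,14.74) → (96.73,15.78) → (107.49,17.77) → (116.48,20.71) → (123.70,24.59) → (129.15,29.42) → (132.83,35.20) → (134.75,41.93) → (134.90,49.60). Open path.

; Generated by LaserGRBL
G21
G90
G0 X62.01 Y49.06
M3 S809
G01 X166.50 Y38.24 F780
G01 X58.48 Y22.26 F780
G0 X84.21 Y14.74
M3 S243
G01 X96.73 Y15.78 F3673
G01 X107.49 Y17.77 F3673
G01 X116.48 Y20.71 F3673
G01 X123.70 Y24.59 F3673
G01 X129.15 Y29.42 F3673
G01 X132.83 Y35.20 F3673
G01 X134.75 Y41.93 F3673
G01 X134.90 Y49.60 F3673
M5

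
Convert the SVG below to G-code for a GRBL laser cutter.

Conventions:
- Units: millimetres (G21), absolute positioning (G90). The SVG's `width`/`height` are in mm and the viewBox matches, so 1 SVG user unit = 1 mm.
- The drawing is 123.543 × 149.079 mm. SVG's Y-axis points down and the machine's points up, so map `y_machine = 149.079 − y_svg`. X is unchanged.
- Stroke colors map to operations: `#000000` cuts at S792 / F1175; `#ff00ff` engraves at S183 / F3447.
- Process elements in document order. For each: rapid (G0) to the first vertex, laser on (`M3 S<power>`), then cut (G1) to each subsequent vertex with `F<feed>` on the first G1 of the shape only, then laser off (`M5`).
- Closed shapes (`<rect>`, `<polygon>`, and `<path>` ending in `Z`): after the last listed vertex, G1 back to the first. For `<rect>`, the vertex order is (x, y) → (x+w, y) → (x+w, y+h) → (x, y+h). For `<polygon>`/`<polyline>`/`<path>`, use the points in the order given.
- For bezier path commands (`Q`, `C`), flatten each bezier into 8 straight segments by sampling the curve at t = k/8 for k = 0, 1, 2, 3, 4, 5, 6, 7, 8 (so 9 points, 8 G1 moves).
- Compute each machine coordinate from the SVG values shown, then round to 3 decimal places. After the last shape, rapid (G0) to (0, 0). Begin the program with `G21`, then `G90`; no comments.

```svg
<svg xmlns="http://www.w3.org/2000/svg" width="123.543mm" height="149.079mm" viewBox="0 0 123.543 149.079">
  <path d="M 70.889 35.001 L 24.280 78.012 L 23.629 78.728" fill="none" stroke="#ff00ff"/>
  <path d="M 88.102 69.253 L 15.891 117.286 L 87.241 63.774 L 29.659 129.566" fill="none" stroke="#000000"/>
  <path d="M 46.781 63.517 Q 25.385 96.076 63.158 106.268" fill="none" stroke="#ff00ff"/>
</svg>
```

G21
G90
G0 X70.889 Y114.078
M3 S183
G1 X24.280 Y71.067 F3447
G1 X23.629 Y70.351
M5
G0 X88.102 Y79.826
M3 S792
G1 X15.891 Y31.793 F1175
G1 X87.241 Y85.305
G1 X29.659 Y19.513
M5
G0 X46.781 Y85.562
M3 S183
G1 X42.357 Y77.772 F3447
G1 X39.781 Y70.680
G1 X39.055 Y64.288
G1 X40.177 Y58.595
G1 X43.149 Y53.600
G1 X47.970 Y49.305
G1 X54.639 Y45.708
G1 X63.158 Y42.811
M5
G0 X0.000 Y0.000

viewBox `0 0 123.543 149.079` with mm width/height → 1 unit = 1 mm. Flip: y_m = 149.079 − y_svg.

**Shape 1** — `<path>` open polyline, stroke `#ff00ff` → engrave (S183, F3447). Machine vertices: (70.889,114.078) → (24.280,71.067) → (23.629,70.351). Open path.

**Shape 2** — `<path>` open polyline, stroke `#000000` → cut (S792, F1175). Machine vertices: (88.102,79.826) → (15.891,31.793) → (87.241,85.305) → (29.659,19.513). Open path.

**Shape 3** — `<path>` quadratic bezier, stroke `#ff00ff` → engrave (S183, F3447). Control points (SVG): P0=(46.781,63.517), P1=(25.385,96.076), P2=(63.158,106.268); sampled at t=k/8. Machine vertices: (46.781,85.562) → (42.357,77.772) → (39.781,70.680) → (39.055,64.288) → (40.177,58.595) → (43.149,53.600) → (47.970,49.305) → (54.639,45.708) → (63.158,42.811). Open path.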